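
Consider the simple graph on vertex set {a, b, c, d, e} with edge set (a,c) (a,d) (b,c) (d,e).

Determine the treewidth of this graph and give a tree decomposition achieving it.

Treewidth 1.
One such decomposition:
Bags: B1 = {b, c}  B2 = {a, c}  B3 = {a, d}  B4 = {d, e}
Tree: B1–B2, B2–B3, B3–B4

Every bag has size at most 2, so the width is 2 − 1 = 1 and tw(G) ≤ 1. Any graph with an edge has treewidth ≥ 1, and G has the edge b–c. The upper and lower bounds meet at 1, so that is the treewidth.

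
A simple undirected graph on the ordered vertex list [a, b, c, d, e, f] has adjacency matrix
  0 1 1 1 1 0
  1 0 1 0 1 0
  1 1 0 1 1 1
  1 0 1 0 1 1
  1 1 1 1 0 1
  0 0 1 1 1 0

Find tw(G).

A width-3 tree decomposition is:
Bags: B1 = {a, c, d, e}  B2 = {a, b, c, e}  B3 = {c, d, e, f}
Tree: B1–B2, B1–B3
Every bag has size at most 4, so the width is 4 − 1 = 3 and tw(G) ≤ 3. For the lower bound, the 4 vertices {c, d, e, f} are pairwise adjacent, and any tree decomposition puts a clique entirely inside one bag — forcing width ≥ 3. The upper and lower bounds meet at 3, so that is the treewidth.

3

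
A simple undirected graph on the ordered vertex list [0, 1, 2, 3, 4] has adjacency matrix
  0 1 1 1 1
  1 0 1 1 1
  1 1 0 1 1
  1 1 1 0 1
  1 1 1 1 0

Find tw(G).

A width-4 tree decomposition is:
Bags: B1 = {0, 1, 2, 3, 4}
Tree: (single bag)
With just one bag of size 5, the width is 5 − 1 = 4, so tw(G) ≤ 4. On the other hand G contains the 5-clique {0, 1, 2, 3, 4}. A clique must lie in a single bag of any decomposition, so no decomposition can have width below 4. Therefore the treewidth is 4.

4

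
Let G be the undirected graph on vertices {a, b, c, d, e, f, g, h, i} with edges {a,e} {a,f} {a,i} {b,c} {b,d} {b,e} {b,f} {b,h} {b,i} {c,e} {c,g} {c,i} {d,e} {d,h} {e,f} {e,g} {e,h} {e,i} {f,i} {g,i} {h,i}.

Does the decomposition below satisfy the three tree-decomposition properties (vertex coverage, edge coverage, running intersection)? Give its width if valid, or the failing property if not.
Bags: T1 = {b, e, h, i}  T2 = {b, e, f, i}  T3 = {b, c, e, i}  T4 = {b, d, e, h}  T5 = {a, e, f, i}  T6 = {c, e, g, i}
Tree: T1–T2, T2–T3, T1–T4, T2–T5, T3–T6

Yes; width 3.

Every vertex of G appears in some bag (union = {a, b, c, d, e, f, g, h, i}); every edge is covered by a bag; and for each vertex v the set of bags containing v is connected in the bag tree. The decomposition is therefore valid. The largest bag has 4 vertices, so the width is 3.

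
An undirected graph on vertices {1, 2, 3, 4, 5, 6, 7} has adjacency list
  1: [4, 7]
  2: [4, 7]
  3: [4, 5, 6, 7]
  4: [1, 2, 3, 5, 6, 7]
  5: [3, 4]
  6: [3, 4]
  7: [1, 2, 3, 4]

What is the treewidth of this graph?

2

A width-2 tree decomposition is:
Bags: B1 = {3, 4, 7}  B2 = {2, 4, 7}  B3 = {3, 4, 5}  B4 = {3, 4, 6}  B5 = {1, 4, 7}
Tree: B1–B2, B1–B3, B3–B4, B1–B5
Every bag has size at most 3, so the width is 3 − 1 = 2 and tw(G) ≤ 2. Conversely, {1, 4, 7} is a clique of size 3, and the vertices of any clique must share a bag in every tree decomposition; so some bag has ≥ 3 vertices and tw(G) ≥ 2. The upper and lower bounds meet at 2, so that is the treewidth.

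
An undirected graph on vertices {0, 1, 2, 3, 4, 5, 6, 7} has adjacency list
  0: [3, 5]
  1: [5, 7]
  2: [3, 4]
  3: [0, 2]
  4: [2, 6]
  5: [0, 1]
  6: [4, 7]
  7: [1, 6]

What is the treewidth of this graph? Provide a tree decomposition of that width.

Treewidth 2.
One optimal decomposition is:
Bags: B1 = {1, 6, 7}  B2 = {1, 4, 6}  B3 = {1, 2, 4}  B4 = {1, 2, 3}  B5 = {0, 1, 3}  B6 = {0, 1, 5}
Tree: B1–B2, B2–B3, B3–B4, B4–B5, B5–B6

Each bag holds 3 vertices, so the decomposition has width 2, which upper-bounds the treewidth. Since 1–7–6–4–2–3–0–5–1 is a cycle in G, G is not acyclic. Forests are exactly the graphs of treewidth ≤ 1, so tw(G) ≥ 2. Hence tw(G) = 2 exactly.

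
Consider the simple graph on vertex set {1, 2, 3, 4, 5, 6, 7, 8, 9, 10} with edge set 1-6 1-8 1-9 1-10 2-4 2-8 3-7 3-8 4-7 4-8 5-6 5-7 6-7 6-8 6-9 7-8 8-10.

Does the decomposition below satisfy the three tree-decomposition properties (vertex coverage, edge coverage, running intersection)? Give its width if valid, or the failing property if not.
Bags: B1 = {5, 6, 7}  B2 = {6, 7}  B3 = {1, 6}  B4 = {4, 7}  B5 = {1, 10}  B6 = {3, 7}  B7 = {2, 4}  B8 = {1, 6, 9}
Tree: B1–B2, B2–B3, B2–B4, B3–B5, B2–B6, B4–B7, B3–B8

No — vertex 8 appears in no bag.

A tree decomposition must satisfy three properties: every vertex lies in some bag; for every edge, both endpoints lie together in some bag; and for every vertex, the bags containing it form a connected subtree. Here vertex 8 appears in no bag, so the decomposition is invalid.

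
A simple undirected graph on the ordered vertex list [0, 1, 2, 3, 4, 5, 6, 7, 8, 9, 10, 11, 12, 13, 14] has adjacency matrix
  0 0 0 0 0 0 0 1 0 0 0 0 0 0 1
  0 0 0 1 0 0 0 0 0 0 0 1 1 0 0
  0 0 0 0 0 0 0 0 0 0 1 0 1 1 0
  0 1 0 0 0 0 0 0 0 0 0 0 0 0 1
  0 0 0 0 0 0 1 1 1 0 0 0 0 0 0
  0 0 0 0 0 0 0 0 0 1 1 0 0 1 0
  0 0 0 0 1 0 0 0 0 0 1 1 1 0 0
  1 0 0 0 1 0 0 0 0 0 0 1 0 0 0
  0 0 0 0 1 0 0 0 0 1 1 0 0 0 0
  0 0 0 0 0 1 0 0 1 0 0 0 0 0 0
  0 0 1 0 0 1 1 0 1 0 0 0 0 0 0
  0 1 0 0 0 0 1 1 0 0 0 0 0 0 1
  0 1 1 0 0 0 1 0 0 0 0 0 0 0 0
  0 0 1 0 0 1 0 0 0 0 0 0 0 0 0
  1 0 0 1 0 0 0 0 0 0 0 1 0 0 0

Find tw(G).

3

A width-3 tree decomposition is:
Bags: B1 = {5, 8, 9, 13}  B2 = {5, 8, 10, 13}  B3 = {2, 8, 10, 13}  B4 = {2, 4, 8, 10}  B5 = {2, 4, 6, 10}  B6 = {2, 4, 6, 12}  B7 = {4, 6, 7, 12}  B8 = {6, 7, 11, 12}  B9 = {1, 7, 11, 12}  B10 = {0, 1, 7, 11}  B11 = {0, 1, 11, 14}  B12 = {0, 1, 3, 14}
Tree: B1–B2, B2–B3, B3–B4, B4–B5, B5–B6, B6–B7, B7–B8, B8–B9, B9–B10, B10–B11, B11–B12
Every bag has size at most 4, so the width is 4 − 1 = 3 and tw(G) ≤ 3. For the lower bound: the 4 vertex sets {5,9,13}, {8}, {10}, {2,4,6,12} are disjoint, each induces a connected subgraph, and every pair is joined by at least one edge of G. Contracting each set to a single vertex therefore yields K_{4} as a minor, and since treewidth is minor-monotone, tw(G) ≥ tw(K_{4}) = 3. Hence tw(G) = 3 exactly.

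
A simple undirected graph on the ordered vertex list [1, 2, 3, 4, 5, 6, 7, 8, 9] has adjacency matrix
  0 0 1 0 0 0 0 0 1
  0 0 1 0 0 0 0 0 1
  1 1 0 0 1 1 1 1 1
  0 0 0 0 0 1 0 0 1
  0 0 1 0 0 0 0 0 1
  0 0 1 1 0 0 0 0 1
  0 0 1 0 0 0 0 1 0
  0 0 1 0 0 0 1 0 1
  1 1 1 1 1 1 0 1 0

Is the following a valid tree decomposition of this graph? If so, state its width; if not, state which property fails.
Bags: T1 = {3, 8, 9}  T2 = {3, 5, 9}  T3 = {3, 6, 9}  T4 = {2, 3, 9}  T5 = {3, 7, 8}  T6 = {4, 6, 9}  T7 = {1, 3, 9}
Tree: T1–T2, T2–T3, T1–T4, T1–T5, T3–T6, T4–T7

Yes; width 2.

Vertex coverage: the bags together contain {1, 2, 3, 4, 5, 6, 7, 8, 9}, the full vertex set. Edge coverage: each edge of G has both endpoints in at least one bag. Running intersection: for every vertex, the bags containing it form a connected subtree. All three properties hold, so this is a valid tree decomposition of width max|bag| − 1 = 2, and hence tw(G) ≤ 2.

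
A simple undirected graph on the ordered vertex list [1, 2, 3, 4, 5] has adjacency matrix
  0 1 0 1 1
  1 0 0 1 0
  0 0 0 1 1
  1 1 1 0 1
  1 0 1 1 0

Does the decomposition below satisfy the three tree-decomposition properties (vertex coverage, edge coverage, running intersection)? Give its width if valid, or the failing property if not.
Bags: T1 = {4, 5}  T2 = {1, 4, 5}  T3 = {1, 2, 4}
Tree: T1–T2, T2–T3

A tree decomposition must satisfy three properties: every vertex lies in some bag; for every edge, both endpoints lie together in some bag; and for every vertex, the bags containing it form a connected subtree. Here vertex 3 appears in no bag, so the decomposition is invalid.

No — vertex 3 appears in no bag.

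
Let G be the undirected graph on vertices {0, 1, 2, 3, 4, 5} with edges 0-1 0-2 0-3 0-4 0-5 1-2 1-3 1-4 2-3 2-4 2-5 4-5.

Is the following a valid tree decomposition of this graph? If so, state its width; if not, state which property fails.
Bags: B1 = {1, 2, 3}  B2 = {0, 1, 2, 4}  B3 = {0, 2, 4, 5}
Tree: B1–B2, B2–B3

A tree decomposition must satisfy three properties: every vertex lies in some bag; for every edge, both endpoints lie together in some bag; and for every vertex, the bags containing it form a connected subtree. Here edge (0,3) lies in no bag, so the decomposition is invalid.

No — edge (0,3) lies in no bag.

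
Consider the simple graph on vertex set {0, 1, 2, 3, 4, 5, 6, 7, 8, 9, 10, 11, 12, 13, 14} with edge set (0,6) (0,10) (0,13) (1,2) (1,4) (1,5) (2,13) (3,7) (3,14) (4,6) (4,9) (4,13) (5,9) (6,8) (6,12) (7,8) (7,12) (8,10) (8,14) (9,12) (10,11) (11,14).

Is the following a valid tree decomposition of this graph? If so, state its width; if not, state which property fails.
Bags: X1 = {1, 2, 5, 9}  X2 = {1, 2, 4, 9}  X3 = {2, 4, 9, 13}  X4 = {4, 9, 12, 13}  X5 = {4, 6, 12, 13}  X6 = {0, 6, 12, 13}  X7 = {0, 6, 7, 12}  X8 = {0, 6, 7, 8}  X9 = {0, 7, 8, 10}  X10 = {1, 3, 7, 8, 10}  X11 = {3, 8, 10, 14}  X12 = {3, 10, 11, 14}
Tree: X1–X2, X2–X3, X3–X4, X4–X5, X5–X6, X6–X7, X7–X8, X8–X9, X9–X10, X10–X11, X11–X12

A tree decomposition must satisfy three properties: every vertex lies in some bag; for every edge, both endpoints lie together in some bag; and for every vertex, the bags containing it form a connected subtree. Here bags containing vertex 1 are not connected in the tree, so the decomposition is invalid.

No — bags containing vertex 1 are not connected in the tree.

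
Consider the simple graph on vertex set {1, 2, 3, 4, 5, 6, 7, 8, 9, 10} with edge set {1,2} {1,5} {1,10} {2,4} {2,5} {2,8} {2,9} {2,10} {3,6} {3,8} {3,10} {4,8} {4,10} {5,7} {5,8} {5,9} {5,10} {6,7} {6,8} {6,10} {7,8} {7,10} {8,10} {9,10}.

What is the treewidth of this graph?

3

A width-3 tree decomposition is:
Bags: B1 = {2, 5, 8, 10}  B2 = {5, 7, 8, 10}  B3 = {1, 2, 5, 10}  B4 = {6, 7, 8, 10}  B5 = {2, 4, 8, 10}  B6 = {2, 5, 9, 10}  B7 = {3, 6, 8, 10}
Tree: B1–B2, B1–B3, B2–B4, B1–B5, B1–B6, B4–B7
The largest bag has 4 vertices, giving width 3; this decomposition certifies tw(G) ≤ 3. For the lower bound, the 4 vertices {2, 4, 8, 10} are pairwise adjacent, and any tree decomposition puts a clique entirely inside one bag — forcing width ≥ 3. Therefore the treewidth is 3.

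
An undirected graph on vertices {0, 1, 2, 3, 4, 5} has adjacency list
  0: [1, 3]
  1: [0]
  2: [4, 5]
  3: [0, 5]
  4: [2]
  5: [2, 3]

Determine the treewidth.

1

A width-1 tree decomposition is:
Bags: B1 = {2, 4}  B2 = {2, 5}  B3 = {3, 5}  B4 = {0, 3}  B5 = {0, 1}
Tree: B1–B2, B2–B3, B3–B4, B4–B5
Every bag has size at most 2, so the width is 2 − 1 = 1 and tw(G) ≤ 1. Any graph with an edge has treewidth ≥ 1, and G has the edge 4–2. Therefore the treewidth is 1.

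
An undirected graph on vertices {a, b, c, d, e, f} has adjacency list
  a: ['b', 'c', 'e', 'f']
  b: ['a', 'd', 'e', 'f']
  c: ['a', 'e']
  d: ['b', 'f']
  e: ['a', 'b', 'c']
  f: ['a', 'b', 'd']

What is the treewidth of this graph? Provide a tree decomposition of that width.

Treewidth 2.
One optimal decomposition is:
Bags: B1 = {a, b, f}  B2 = {a, b, e}  B3 = {a, c, e}  B4 = {b, d, f}
Tree: B1–B2, B2–B3, B1–B4

Each bag holds 3 vertices, so the decomposition has width 2, which upper-bounds the treewidth. For the lower bound, the 3 vertices {b, d, f} are pairwise adjacent, and any tree decomposition puts a clique entirely inside one bag — forcing width ≥ 2. Hence tw(G) = 2 exactly.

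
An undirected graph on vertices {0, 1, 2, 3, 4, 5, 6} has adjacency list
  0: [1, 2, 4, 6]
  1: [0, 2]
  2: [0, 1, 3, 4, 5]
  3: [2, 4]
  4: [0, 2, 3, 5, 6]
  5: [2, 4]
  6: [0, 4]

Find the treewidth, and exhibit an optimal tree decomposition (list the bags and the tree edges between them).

Every bag has size at most 3, so the width is 3 − 1 = 2 and tw(G) ≤ 2. Conversely, {0, 1, 2} is a clique of size 3, and the vertices of any clique must share a bag in every tree decomposition; so some bag has ≥ 3 vertices and tw(G) ≥ 2. Therefore the treewidth is 2.

Treewidth 2.
Bags: B1 = {0, 4, 6}  B2 = {0, 2, 4}  B3 = {2, 3, 4}  B4 = {0, 1, 2}  B5 = {2, 4, 5}
Tree: B1–B2, B2–B3, B2–B4, B2–B5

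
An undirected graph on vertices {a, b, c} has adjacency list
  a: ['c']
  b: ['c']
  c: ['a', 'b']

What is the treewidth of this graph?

1

A width-1 tree decomposition is:
Bags: B1 = {b, c}  B2 = {a, c}
Tree: B1–B2
Each bag holds 2 vertices, so the decomposition has width 1, which upper-bounds the treewidth. Since G has at least one edge (e.g. c–b), it is not an edgeless graph, so tw(G) ≥ 1. Combining the bounds, tw(G) = 1.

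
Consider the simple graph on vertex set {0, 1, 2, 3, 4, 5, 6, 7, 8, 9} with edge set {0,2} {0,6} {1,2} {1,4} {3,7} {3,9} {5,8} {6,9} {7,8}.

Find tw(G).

1

A width-1 tree decomposition is:
Bags: B1 = {5, 8}  B2 = {7, 8}  B3 = {3, 7}  B4 = {3, 9}  B5 = {6, 9}  B6 = {0, 6}  B7 = {0, 2}  B8 = {1, 2}  B9 = {1, 4}
Tree: B1–B2, B2–B3, B3–B4, B4–B5, B5–B6, B6–B7, B7–B8, B8–B9
Every bag has size at most 2, so the width is 2 − 1 = 1 and tw(G) ≤ 1. Any graph with an edge has treewidth ≥ 1, and G has the edge 5–8. Hence tw(G) = 1 exactly.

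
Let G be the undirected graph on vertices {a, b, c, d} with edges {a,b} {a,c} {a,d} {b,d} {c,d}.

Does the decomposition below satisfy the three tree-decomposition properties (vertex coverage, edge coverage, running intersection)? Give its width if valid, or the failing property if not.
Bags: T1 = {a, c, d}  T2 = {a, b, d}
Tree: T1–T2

Vertex coverage: the bags together contain {a, b, c, d}, the full vertex set. Edge coverage: each edge of G has both endpoints in at least one bag. Running intersection: for every vertex, the bags containing it form a connected subtree. All three properties hold, so this is a valid tree decomposition of width max|bag| − 1 = 2, and hence tw(G) ≤ 2.

Yes; width 2.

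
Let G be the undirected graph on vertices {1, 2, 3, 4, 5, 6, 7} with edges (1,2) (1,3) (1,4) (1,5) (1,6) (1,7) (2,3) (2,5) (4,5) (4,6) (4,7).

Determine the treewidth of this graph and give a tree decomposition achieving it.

Every bag has size at most 3, so the width is 3 − 1 = 2 and tw(G) ≤ 2. Conversely, {1, 2, 3} is a clique of size 3, and the vertices of any clique must share a bag in every tree decomposition; so some bag has ≥ 3 vertices and tw(G) ≥ 2. Hence tw(G) = 2 exactly.

Treewidth 2.
One such decomposition:
Bags: B1 = {1, 4, 5}  B2 = {1, 2, 5}  B3 = {1, 2, 3}  B4 = {1, 4, 7}  B5 = {1, 4, 6}
Tree: B1–B2, B2–B3, B1–B4, B1–B5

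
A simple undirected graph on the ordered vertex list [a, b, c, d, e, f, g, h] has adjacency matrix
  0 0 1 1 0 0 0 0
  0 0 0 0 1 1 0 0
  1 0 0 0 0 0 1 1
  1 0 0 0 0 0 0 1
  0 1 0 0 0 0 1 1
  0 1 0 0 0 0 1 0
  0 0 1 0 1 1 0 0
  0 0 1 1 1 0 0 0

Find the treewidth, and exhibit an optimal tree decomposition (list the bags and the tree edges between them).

The largest bag has 3 vertices, giving width 2; this decomposition certifies tw(G) ≤ 2. For the lower bound, G contains the cycle f–b–e–g–f, so G is not a forest; only forests have treewidth ≤ 1, hence tw(G) ≥ 2. Therefore the treewidth is 2.

Treewidth 2.
One optimal decomposition is:
Bags: B1 = {b, f, g}  B2 = {b, e, g}  B3 = {c, e, g}  B4 = {c, e, h}  B5 = {a, c, h}  B6 = {a, d, h}
Tree: B1–B2, B2–B3, B3–B4, B4–B5, B5–B6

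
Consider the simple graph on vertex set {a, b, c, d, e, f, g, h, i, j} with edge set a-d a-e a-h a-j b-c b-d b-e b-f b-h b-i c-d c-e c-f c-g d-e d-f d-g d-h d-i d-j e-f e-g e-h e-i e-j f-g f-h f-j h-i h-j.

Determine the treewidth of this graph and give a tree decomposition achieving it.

Treewidth 4.
Bags: B1 = {a, d, e, h, j}  B2 = {d, e, f, h, j}  B3 = {b, d, e, f, h}  B4 = {b, c, d, e, f}  B5 = {c, d, e, f, g}  B6 = {b, d, e, h, i}
Tree: B1–B2, B2–B3, B3–B4, B4–B5, B3–B6

Every bag has size at most 5, so the width is 5 − 1 = 4 and tw(G) ≤ 4. On the other hand G contains the 5-clique {a, d, e, h, j}. A clique must lie in a single bag of any decomposition, so no decomposition can have width below 4. Combining the bounds, tw(G) = 4.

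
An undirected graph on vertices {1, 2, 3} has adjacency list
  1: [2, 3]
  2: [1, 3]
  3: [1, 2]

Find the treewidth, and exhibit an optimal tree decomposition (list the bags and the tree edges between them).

With just one bag of size 3, the width is 3 − 1 = 2, so tw(G) ≤ 2. On the other hand G contains the 3-clique {1, 2, 3}. A clique must lie in a single bag of any decomposition, so no decomposition can have width below 2. The upper and lower bounds meet at 2, so that is the treewidth.

Treewidth 2.
One such decomposition:
Bags: B1 = {1, 2, 3}
Tree: (single bag)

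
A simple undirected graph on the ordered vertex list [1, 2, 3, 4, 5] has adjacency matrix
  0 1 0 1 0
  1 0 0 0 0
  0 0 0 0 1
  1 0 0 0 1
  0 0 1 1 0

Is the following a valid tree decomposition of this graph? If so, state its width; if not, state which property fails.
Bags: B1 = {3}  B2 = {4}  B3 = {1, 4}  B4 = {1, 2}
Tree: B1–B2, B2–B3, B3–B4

No — vertex 5 appears in no bag.

A tree decomposition must satisfy three properties: every vertex lies in some bag; for every edge, both endpoints lie together in some bag; and for every vertex, the bags containing it form a connected subtree. Here vertex 5 appears in no bag, so the decomposition is invalid.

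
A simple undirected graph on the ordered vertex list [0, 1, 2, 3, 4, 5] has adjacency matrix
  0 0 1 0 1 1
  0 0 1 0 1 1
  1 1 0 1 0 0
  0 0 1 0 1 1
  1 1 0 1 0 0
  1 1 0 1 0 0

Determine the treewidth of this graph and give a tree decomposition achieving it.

The largest bag has 4 vertices, giving width 3; this decomposition certifies tw(G) ≤ 3. For the lower bound: the 4 vertex sets {2,3}, {0,4}, {1}, {5} are disjoint, each induces a connected subgraph, and every pair is joined by at least one edge of G. Contracting each set to a single vertex therefore yields K_{4} as a minor, and since treewidth is minor-monotone, tw(G) ≥ tw(K_{4}) = 3. The upper and lower bounds meet at 3, so that is the treewidth.

Treewidth 3.
One optimal decomposition is:
Bags: B1 = {0, 1, 2, 3}  B2 = {0, 1, 3, 4}  B3 = {0, 1, 3, 5}
Tree: B1–B2, B2–B3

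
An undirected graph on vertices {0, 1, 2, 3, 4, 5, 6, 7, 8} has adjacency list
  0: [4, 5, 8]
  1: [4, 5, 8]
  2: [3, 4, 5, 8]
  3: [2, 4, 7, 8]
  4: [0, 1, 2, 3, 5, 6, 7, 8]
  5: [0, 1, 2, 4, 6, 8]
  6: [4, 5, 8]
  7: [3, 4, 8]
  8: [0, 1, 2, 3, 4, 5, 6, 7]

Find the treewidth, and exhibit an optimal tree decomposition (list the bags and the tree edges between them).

The largest bag has 4 vertices, giving width 3; this decomposition certifies tw(G) ≤ 3. Conversely, {2, 3, 4, 8} is a clique of size 4, and the vertices of any clique must share a bag in every tree decomposition; so some bag has ≥ 4 vertices and tw(G) ≥ 3. Combining the bounds, tw(G) = 3.

Treewidth 3.
One optimal decomposition is:
Bags: B1 = {2, 4, 5, 8}  B2 = {1, 4, 5, 8}  B3 = {4, 5, 6, 8}  B4 = {0, 4, 5, 8}  B5 = {2, 3, 4, 8}  B6 = {3, 4, 7, 8}
Tree: B1–B2, B1–B3, B2–B4, B1–B5, B5–B6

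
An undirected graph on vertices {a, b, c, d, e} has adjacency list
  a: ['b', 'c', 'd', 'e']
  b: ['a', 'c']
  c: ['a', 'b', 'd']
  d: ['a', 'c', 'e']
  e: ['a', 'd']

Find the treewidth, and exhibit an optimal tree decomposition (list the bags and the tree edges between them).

Treewidth 2.
One such decomposition:
Bags: B1 = {a, b, c}  B2 = {a, c, d}  B3 = {a, d, e}
Tree: B1–B2, B2–B3

The largest bag has 3 vertices, giving width 2; this decomposition certifies tw(G) ≤ 2. Conversely, {a, d, e} is a clique of size 3, and the vertices of any clique must share a bag in every tree decomposition; so some bag has ≥ 3 vertices and tw(G) ≥ 2. Hence tw(G) = 2 exactly.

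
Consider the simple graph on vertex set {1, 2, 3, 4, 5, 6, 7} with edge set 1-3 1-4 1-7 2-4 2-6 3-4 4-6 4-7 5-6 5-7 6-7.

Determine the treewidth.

2

A width-2 tree decomposition is:
Bags: B1 = {4, 6, 7}  B2 = {2, 4, 6}  B3 = {1, 4, 7}  B4 = {1, 3, 4}  B5 = {5, 6, 7}
Tree: B1–B2, B1–B3, B3–B4, B1–B5
Each bag holds 3 vertices, so the decomposition has width 2, which upper-bounds the treewidth. For the lower bound, the 3 vertices {1, 3, 4} are pairwise adjacent, and any tree decomposition puts a clique entirely inside one bag — forcing width ≥ 2. Hence tw(G) = 2 exactly.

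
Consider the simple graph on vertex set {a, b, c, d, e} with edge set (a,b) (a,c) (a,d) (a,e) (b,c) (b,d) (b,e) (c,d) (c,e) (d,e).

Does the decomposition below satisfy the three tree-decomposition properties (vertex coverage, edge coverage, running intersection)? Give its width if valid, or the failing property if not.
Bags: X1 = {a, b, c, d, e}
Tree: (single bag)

Every vertex of G appears in some bag (union = {a, b, c, d, e}); every edge is covered by a bag; and for each vertex v the set of bags containing v is connected in the bag tree. The decomposition is therefore valid. The largest bag has 5 vertices, so the width is 4.

Yes; width 4.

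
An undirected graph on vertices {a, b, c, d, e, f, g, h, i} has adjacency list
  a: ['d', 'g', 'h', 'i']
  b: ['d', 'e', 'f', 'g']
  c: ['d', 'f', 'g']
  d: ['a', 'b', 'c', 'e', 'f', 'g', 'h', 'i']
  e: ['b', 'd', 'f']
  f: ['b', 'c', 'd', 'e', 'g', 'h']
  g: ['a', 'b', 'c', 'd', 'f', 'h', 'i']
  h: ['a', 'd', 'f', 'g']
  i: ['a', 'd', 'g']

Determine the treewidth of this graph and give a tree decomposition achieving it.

Treewidth 3.
One optimal decomposition is:
Bags: B1 = {c, d, f, g}  B2 = {d, f, g, h}  B3 = {b, d, f, g}  B4 = {a, d, g, h}  B5 = {a, d, g, i}  B6 = {b, d, e, f}
Tree: B1–B2, B2–B3, B2–B4, B4–B5, B3–B6

Each bag holds 4 vertices, so the decomposition has width 3, which upper-bounds the treewidth. On the other hand G contains the 4-clique {a, d, g, h}. A clique must lie in a single bag of any decomposition, so no decomposition can have width below 3. The upper and lower bounds meet at 3, so that is the treewidth.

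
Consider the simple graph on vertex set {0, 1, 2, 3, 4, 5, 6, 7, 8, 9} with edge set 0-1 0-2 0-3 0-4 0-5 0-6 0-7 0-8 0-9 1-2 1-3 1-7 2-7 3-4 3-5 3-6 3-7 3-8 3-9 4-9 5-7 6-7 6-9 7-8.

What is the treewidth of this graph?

3

A width-3 tree decomposition is:
Bags: B1 = {0, 3, 6, 7}  B2 = {0, 3, 5, 7}  B3 = {0, 3, 7, 8}  B4 = {0, 3, 6, 9}  B5 = {0, 1, 3, 7}  B6 = {0, 3, 4, 9}  B7 = {0, 1, 2, 7}
Tree: B1–B2, B1–B3, B1–B4, B3–B5, B4–B6, B5–B7
The largest bag has 4 vertices, giving width 3; this decomposition certifies tw(G) ≤ 3. Conversely, {0, 1, 2, 7} is a clique of size 4, and the vertices of any clique must share a bag in every tree decomposition; so some bag has ≥ 4 vertices and tw(G) ≥ 3. Therefore the treewidth is 3.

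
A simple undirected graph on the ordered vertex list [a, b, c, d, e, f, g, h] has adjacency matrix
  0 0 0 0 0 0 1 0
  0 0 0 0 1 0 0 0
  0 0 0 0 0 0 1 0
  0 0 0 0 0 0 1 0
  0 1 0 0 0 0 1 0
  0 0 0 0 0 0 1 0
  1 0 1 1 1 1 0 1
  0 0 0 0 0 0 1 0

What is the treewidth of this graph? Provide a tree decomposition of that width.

Each bag holds 2 vertices, so the decomposition has width 1, which upper-bounds the treewidth. Any graph with an edge has treewidth ≥ 1, and G has the edge e–g. Combining the bounds, tw(G) = 1.

Treewidth 1.
One such decomposition:
Bags: B1 = {e, g}  B2 = {d, g}  B3 = {c, g}  B4 = {b, e}  B5 = {f, g}  B6 = {a, g}  B7 = {g, h}
Tree: B1–B2, B1–B3, B1–B4, B3–B5, B1–B6, B5–B7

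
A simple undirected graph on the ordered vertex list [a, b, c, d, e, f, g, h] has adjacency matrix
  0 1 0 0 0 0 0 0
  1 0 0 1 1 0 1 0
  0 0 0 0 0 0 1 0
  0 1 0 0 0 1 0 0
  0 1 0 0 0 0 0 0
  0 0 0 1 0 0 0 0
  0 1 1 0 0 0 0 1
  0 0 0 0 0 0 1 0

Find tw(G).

A width-1 tree decomposition is:
Bags: B1 = {b, g}  B2 = {b, d}  B3 = {b, e}  B4 = {a, b}  B5 = {c, g}  B6 = {g, h}  B7 = {d, f}
Tree: B1–B2, B2–B3, B1–B4, B1–B5, B5–B6, B2–B7
Each bag holds 2 vertices, so the decomposition has width 1, which upper-bounds the treewidth. Since G has at least one edge (e.g. b–g), it is not an edgeless graph, so tw(G) ≥ 1. The upper and lower bounds meet at 1, so that is the treewidth.

1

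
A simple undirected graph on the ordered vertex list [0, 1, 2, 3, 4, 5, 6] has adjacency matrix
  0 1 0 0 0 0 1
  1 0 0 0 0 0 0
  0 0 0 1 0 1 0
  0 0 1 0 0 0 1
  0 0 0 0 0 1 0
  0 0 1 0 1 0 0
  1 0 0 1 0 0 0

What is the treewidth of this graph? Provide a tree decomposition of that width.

Treewidth 1.
One such decomposition:
Bags: B1 = {4, 5}  B2 = {2, 5}  B3 = {2, 3}  B4 = {3, 6}  B5 = {0, 6}  B6 = {0, 1}
Tree: B1–B2, B2–B3, B3–B4, B4–B5, B5–B6

The largest bag has 2 vertices, giving width 1; this decomposition certifies tw(G) ≤ 1. Since G has at least one edge (e.g. 4–5), it is not an edgeless graph, so tw(G) ≥ 1. Hence tw(G) = 1 exactly.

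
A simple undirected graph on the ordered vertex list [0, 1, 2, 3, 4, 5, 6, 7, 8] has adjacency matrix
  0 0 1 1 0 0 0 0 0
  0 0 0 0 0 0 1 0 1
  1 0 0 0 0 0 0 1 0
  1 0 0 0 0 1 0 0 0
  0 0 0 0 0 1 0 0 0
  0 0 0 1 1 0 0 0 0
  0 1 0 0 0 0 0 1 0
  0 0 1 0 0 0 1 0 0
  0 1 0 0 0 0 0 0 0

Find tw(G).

1

A width-1 tree decomposition is:
Bags: B1 = {1, 8}  B2 = {1, 6}  B3 = {6, 7}  B4 = {2, 7}  B5 = {0, 2}  B6 = {0, 3}  B7 = {3, 5}  B8 = {4, 5}
Tree: B1–B2, B2–B3, B3–B4, B4–B5, B5–B6, B6–B7, B7–B8
Every bag has size at most 2, so the width is 2 − 1 = 1 and tw(G) ≤ 1. G has an edge, so its treewidth is at least 1. The upper and lower bounds meet at 1, so that is the treewidth.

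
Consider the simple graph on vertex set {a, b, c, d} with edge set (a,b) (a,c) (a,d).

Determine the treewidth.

1

A width-1 tree decomposition is:
Bags: B1 = {a, b}  B2 = {a, c}  B3 = {a, d}
Tree: B1–B2, B2–B3
Each bag holds 2 vertices, so the decomposition has width 1, which upper-bounds the treewidth. Any graph with an edge has treewidth ≥ 1, and G has the edge a–b. Combining the bounds, tw(G) = 1.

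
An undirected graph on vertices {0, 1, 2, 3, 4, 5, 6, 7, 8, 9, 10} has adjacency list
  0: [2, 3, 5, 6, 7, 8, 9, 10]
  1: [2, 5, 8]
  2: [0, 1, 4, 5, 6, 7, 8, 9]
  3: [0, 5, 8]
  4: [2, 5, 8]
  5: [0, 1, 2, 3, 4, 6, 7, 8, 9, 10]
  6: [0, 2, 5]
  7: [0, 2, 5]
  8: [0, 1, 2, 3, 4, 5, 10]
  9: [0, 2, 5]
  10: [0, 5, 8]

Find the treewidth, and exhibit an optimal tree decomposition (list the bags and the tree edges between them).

Every bag has size at most 4, so the width is 4 − 1 = 3 and tw(G) ≤ 3. On the other hand G contains the 4-clique {0, 5, 8, 10}. A clique must lie in a single bag of any decomposition, so no decomposition can have width below 3. The upper and lower bounds meet at 3, so that is the treewidth.

Treewidth 3.
Bags: B1 = {0, 2, 5, 8}  B2 = {0, 2, 5, 9}  B3 = {0, 2, 5, 6}  B4 = {0, 3, 5, 8}  B5 = {1, 2, 5, 8}  B6 = {2, 4, 5, 8}  B7 = {0, 5, 8, 10}  B8 = {0, 2, 5, 7}
Tree: B1–B2, B2–B3, B1–B4, B1–B5, B1–B6, B1–B7, B2–B8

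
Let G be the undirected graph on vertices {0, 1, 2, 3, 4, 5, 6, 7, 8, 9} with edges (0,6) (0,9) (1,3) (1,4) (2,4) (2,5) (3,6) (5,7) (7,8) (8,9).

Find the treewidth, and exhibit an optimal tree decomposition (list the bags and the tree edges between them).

Each bag holds 3 vertices, so the decomposition has width 2, which upper-bounds the treewidth. For the lower bound, G contains the cycle 9–8–7–5–2–4–1–3–6–0–9, so G is not a forest; only forests have treewidth ≤ 1, hence tw(G) ≥ 2. Hence tw(G) = 2 exactly.

Treewidth 2.
One such decomposition:
Bags: B1 = {7, 8, 9}  B2 = {5, 7, 9}  B3 = {2, 5, 9}  B4 = {2, 4, 9}  B5 = {1, 4, 9}  B6 = {1, 3, 9}  B7 = {3, 6, 9}  B8 = {0, 6, 9}
Tree: B1–B2, B2–B3, B3–B4, B4–B5, B5–B6, B6–B7, B7–B8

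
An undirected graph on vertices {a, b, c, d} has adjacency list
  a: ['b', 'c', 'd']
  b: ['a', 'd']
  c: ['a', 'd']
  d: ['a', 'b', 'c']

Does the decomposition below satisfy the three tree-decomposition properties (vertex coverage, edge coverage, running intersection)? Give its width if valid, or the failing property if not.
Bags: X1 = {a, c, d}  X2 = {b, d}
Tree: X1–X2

A tree decomposition must satisfy three properties: every vertex lies in some bag; for every edge, both endpoints lie together in some bag; and for every vertex, the bags containing it form a connected subtree. Here edge (a,b) lies in no bag, so the decomposition is invalid.

No — edge (a,b) lies in no bag.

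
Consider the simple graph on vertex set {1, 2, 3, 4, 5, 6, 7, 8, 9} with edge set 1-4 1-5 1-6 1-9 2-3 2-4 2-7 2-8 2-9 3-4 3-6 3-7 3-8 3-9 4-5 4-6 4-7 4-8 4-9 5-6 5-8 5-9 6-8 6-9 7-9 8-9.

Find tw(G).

4

A width-4 tree decomposition is:
Bags: B1 = {2, 3, 4, 8, 9}  B2 = {2, 3, 4, 7, 9}  B3 = {3, 4, 6, 8, 9}  B4 = {4, 5, 6, 8, 9}  B5 = {1, 4, 5, 6, 9}
Tree: B1–B2, B1–B3, B3–B4, B4–B5
Every bag has size at most 5, so the width is 5 − 1 = 4 and tw(G) ≤ 4. For the lower bound, the 5 vertices {1, 4, 5, 6, 9} are pairwise adjacent, and any tree decomposition puts a clique entirely inside one bag — forcing width ≥ 4. Hence tw(G) = 4 exactly.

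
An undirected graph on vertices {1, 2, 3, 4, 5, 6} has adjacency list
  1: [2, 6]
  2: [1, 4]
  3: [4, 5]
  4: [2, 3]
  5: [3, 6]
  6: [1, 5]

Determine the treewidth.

2

A width-2 tree decomposition is:
Bags: B1 = {2, 3, 4}  B2 = {2, 3, 5}  B3 = {2, 5, 6}  B4 = {1, 2, 6}
Tree: B1–B2, B2–B3, B3–B4
Each bag holds 3 vertices, so the decomposition has width 2, which upper-bounds the treewidth. Since 2–4–3–5–6–1–2 is a cycle in G, G is not acyclic. Forests are exactly the graphs of treewidth ≤ 1, so tw(G) ≥ 2. Combining the bounds, tw(G) = 2.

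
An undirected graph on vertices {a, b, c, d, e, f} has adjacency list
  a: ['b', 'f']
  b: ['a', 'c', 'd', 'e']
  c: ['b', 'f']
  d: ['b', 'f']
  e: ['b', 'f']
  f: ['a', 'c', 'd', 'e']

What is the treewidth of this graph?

2

A width-2 tree decomposition is:
Bags: B1 = {b, e, f}  B2 = {b, c, f}  B3 = {a, b, f}  B4 = {b, d, f}
Tree: B1–B2, B2–B3, B3–B4
Every bag has size at most 3, so the width is 3 − 1 = 2 and tw(G) ≤ 2. Since b–e–f–c–b is a cycle in G, G is not acyclic. Forests are exactly the graphs of treewidth ≤ 1, so tw(G) ≥ 2. Therefore the treewidth is 2.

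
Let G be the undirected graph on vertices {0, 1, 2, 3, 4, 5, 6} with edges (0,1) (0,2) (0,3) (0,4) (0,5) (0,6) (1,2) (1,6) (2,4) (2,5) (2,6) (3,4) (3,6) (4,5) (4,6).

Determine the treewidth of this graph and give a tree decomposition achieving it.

Treewidth 3.
One optimal decomposition is:
Bags: B1 = {0, 2, 4, 6}  B2 = {0, 1, 2, 6}  B3 = {0, 3, 4, 6}  B4 = {0, 2, 4, 5}
Tree: B1–B2, B1–B3, B1–B4

The largest bag has 4 vertices, giving width 3; this decomposition certifies tw(G) ≤ 3. On the other hand G contains the 4-clique {0, 1, 2, 6}. A clique must lie in a single bag of any decomposition, so no decomposition can have width below 3. The upper and lower bounds meet at 3, so that is the treewidth.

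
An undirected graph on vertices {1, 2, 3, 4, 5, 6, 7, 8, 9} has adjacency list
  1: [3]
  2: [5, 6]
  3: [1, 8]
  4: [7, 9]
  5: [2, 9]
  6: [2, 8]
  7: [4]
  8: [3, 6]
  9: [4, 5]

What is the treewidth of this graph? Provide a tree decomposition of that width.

Treewidth 1.
One such decomposition:
Bags: B1 = {1, 3}  B2 = {3, 8}  B3 = {6, 8}  B4 = {2, 6}  B5 = {2, 5}  B6 = {5, 9}  B7 = {4, 9}  B8 = {4, 7}
Tree: B1–B2, B2–B3, B3–B4, B4–B5, B5–B6, B6–B7, B7–B8

Every bag has size at most 2, so the width is 2 − 1 = 1 and tw(G) ≤ 1. Any graph with an edge has treewidth ≥ 1, and G has the edge 1–3. The upper and lower bounds meet at 1, so that is the treewidth.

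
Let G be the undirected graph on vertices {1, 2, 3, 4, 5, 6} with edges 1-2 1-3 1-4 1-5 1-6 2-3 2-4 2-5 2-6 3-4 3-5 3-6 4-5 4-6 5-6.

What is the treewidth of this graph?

A width-5 tree decomposition is:
Bags: B1 = {1, 2, 3, 4, 5, 6}
Tree: (single bag)
A single bag containing all 6 vertices is trivially a valid decomposition of width 5. On the other hand G contains the 6-clique {1, 2, 3, 4, 5, 6}. A clique must lie in a single bag of any decomposition, so no decomposition can have width below 5. Hence tw(G) = 5 exactly.

5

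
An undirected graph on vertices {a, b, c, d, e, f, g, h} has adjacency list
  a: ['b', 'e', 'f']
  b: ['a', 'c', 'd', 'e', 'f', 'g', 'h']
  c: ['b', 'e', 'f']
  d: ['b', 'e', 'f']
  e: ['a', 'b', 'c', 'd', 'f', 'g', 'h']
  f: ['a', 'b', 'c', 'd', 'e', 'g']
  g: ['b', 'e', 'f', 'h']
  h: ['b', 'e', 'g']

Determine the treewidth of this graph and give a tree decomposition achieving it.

Treewidth 3.
One such decomposition:
Bags: B1 = {b, d, e, f}  B2 = {b, e, f, g}  B3 = {a, b, e, f}  B4 = {b, e, g, h}  B5 = {b, c, e, f}
Tree: B1–B2, B1–B3, B2–B4, B1–B5

Each bag holds 4 vertices, so the decomposition has width 3, which upper-bounds the treewidth. For the lower bound, the 4 vertices {b, e, g, h} are pairwise adjacent, and any tree decomposition puts a clique entirely inside one bag — forcing width ≥ 3. The upper and lower bounds meet at 3, so that is the treewidth.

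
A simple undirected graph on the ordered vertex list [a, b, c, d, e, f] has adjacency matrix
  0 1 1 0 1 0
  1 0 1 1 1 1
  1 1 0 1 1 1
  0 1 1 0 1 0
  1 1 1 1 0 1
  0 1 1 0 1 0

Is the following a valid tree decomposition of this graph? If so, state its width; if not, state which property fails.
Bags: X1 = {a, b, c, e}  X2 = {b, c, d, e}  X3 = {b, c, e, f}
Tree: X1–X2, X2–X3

Yes; width 3.

Every vertex of G appears in some bag (union = {a, b, c, d, e, f}); every edge is covered by a bag; and for each vertex v the set of bags containing v is connected in the bag tree. The decomposition is therefore valid. The largest bag has 4 vertices, so the width is 3.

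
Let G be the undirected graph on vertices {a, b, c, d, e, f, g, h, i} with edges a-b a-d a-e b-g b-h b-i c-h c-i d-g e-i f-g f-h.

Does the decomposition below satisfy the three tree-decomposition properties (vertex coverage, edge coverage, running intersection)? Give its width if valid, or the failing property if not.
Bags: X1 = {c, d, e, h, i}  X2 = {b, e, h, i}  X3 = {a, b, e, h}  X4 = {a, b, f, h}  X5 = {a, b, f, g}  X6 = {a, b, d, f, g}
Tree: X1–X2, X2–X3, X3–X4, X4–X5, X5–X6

A tree decomposition must satisfy three properties: every vertex lies in some bag; for every edge, both endpoints lie together in some bag; and for every vertex, the bags containing it form a connected subtree. Here bags containing vertex d are not connected in the tree, so the decomposition is invalid.

No — bags containing vertex d are not connected in the tree.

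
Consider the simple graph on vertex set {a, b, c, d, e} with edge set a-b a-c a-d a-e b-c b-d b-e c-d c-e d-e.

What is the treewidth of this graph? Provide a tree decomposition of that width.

A single bag containing all 5 vertices is trivially a valid decomposition of width 4. On the other hand G contains the 5-clique {a, b, c, d, e}. A clique must lie in a single bag of any decomposition, so no decomposition can have width below 4. Combining the bounds, tw(G) = 4.

Treewidth 4.
Bags: B1 = {a, b, c, d, e}
Tree: (single bag)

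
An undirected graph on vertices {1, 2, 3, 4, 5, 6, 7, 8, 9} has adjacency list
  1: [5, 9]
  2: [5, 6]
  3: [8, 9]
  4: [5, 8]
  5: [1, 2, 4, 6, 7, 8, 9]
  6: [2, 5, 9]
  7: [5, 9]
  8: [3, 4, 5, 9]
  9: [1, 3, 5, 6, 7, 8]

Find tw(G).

A width-2 tree decomposition is:
Bags: B1 = {5, 7, 9}  B2 = {5, 8, 9}  B3 = {5, 6, 9}  B4 = {3, 8, 9}  B5 = {4, 5, 8}  B6 = {2, 5, 6}  B7 = {1, 5, 9}
Tree: B1–B2, B1–B3, B2–B4, B2–B5, B3–B6, B2–B7
The largest bag has 3 vertices, giving width 2; this decomposition certifies tw(G) ≤ 2. On the other hand G contains the 3-clique {3, 8, 9}. A clique must lie in a single bag of any decomposition, so no decomposition can have width below 2. Hence tw(G) = 2 exactly.

2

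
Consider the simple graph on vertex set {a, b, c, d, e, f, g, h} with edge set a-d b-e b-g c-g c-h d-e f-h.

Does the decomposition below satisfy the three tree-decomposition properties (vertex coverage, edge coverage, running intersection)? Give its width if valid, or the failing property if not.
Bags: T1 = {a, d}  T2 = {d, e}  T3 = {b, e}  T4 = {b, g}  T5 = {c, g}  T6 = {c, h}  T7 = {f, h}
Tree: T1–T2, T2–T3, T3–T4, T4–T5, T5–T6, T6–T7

Yes; width 1.

Every vertex of G appears in some bag (union = {a, b, c, d, e, f, g, h}); every edge is covered by a bag; and for each vertex v the set of bags containing v is connected in the bag tree. The decomposition is therefore valid. The largest bag has 2 vertices, so the width is 1.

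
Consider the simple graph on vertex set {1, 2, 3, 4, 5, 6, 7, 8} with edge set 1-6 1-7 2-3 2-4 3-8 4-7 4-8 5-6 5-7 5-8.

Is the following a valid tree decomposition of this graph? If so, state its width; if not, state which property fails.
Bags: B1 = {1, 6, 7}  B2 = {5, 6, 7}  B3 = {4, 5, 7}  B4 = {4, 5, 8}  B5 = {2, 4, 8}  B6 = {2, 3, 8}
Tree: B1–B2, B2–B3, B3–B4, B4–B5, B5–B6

Checking the three conditions: (i) the bags cover all of {1, 2, 3, 4, 5, 6, 7, 8}; (ii) for each edge, some bag contains both endpoints; (iii) the bags containing any fixed vertex form a subtree. All hold, so the decomposition is valid with width 3 − 1 = 2.

Yes; width 2.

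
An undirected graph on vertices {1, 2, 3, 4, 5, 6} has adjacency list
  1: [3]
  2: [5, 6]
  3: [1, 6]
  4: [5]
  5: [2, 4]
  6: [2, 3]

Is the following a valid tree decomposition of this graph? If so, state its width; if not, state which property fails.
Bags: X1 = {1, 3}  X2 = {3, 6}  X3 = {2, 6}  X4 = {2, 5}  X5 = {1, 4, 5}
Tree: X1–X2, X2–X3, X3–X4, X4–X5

A tree decomposition must satisfy three properties: every vertex lies in some bag; for every edge, both endpoints lie together in some bag; and for every vertex, the bags containing it form a connected subtree. Here bags containing vertex 1 are not connected in the tree, so the decomposition is invalid.

No — bags containing vertex 1 are not connected in the tree.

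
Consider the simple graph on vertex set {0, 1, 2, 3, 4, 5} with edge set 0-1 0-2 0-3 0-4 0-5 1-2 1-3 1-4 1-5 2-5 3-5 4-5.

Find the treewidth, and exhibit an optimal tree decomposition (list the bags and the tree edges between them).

Each bag holds 4 vertices, so the decomposition has width 3, which upper-bounds the treewidth. For the lower bound, the 4 vertices {0, 1, 2, 5} are pairwise adjacent, and any tree decomposition puts a clique entirely inside one bag — forcing width ≥ 3. Hence tw(G) = 3 exactly.

Treewidth 3.
One optimal decomposition is:
Bags: B1 = {0, 1, 2, 5}  B2 = {0, 1, 4, 5}  B3 = {0, 1, 3, 5}
Tree: B1–B2, B2–B3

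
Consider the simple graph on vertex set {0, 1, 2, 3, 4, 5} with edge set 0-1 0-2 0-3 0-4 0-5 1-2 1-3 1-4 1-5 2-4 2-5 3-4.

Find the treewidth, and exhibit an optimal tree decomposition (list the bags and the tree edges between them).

Treewidth 3.
One optimal decomposition is:
Bags: B1 = {0, 1, 2, 4}  B2 = {0, 1, 2, 5}  B3 = {0, 1, 3, 4}
Tree: B1–B2, B1–B3

Each bag holds 4 vertices, so the decomposition has width 3, which upper-bounds the treewidth. On the other hand G contains the 4-clique {0, 1, 2, 4}. A clique must lie in a single bag of any decomposition, so no decomposition can have width below 3. Therefore the treewidth is 3.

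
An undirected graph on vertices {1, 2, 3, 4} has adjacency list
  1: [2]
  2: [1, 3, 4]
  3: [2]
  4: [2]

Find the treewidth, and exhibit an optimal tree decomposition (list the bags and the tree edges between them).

Every bag has size at most 2, so the width is 2 − 1 = 1 and tw(G) ≤ 1. Since G has at least one edge (e.g. 2–1), it is not an edgeless graph, so tw(G) ≥ 1. Therefore the treewidth is 1.

Treewidth 1.
One such decomposition:
Bags: B1 = {1, 2}  B2 = {2, 3}  B3 = {2, 4}
Tree: B1–B2, B1–B3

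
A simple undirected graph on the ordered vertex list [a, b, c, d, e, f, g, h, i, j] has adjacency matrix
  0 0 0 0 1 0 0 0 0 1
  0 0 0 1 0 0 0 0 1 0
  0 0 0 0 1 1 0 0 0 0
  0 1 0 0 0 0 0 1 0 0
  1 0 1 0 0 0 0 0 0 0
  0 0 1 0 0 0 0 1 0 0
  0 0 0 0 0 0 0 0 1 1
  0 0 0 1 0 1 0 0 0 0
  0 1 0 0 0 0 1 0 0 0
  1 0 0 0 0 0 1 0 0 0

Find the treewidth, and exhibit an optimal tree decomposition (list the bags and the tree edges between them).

Every bag has size at most 3, so the width is 3 − 1 = 2 and tw(G) ≤ 2. Since i–b–d–h–f–c–e–a–j–g–i is a cycle in G, G is not acyclic. Forests are exactly the graphs of treewidth ≤ 1, so tw(G) ≥ 2. Hence tw(G) = 2 exactly.

Treewidth 2.
One such decomposition:
Bags: B1 = {b, d, i}  B2 = {d, h, i}  B3 = {f, h, i}  B4 = {c, f, i}  B5 = {c, e, i}  B6 = {a, e, i}  B7 = {a, i, j}  B8 = {g, i, j}
Tree: B1–B2, B2–B3, B3–B4, B4–B5, B5–B6, B6–B7, B7–B8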